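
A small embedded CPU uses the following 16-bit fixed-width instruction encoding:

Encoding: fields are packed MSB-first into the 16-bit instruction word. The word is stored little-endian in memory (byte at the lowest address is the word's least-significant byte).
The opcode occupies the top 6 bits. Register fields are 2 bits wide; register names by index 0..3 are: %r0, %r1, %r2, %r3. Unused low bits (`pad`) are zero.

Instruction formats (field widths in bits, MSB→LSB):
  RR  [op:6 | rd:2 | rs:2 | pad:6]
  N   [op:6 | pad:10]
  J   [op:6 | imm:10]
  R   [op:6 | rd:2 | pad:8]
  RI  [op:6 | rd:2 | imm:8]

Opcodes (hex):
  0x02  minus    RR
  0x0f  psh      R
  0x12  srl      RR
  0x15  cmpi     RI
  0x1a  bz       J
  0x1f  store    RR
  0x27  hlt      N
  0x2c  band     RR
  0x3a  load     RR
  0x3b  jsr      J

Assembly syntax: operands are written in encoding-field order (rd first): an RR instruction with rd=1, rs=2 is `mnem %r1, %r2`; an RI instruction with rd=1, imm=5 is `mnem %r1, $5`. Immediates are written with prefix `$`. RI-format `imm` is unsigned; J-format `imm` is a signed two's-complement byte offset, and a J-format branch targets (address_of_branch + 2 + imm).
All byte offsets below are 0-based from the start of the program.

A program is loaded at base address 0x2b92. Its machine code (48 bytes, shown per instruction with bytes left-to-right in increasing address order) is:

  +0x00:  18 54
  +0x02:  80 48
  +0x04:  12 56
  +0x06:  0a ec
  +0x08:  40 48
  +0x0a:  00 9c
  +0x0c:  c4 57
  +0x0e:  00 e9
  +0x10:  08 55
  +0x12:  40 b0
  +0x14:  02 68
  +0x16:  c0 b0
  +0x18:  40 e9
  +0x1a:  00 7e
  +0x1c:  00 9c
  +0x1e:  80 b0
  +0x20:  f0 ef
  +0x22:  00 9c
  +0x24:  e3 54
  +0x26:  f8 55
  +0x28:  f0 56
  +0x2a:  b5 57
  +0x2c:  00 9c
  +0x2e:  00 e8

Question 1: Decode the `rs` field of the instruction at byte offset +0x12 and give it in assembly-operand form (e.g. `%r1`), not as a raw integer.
@+12  little-endian(40 b0) = 0xb040
  op=0xb040>>10=0x2c ⇒ band (RR)
  [9:8] rd=0 = %r0
  [7:6] rs=1 = %r1

%r1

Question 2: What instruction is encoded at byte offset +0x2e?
load %r0, %r0

off 0x2e: read 00 e8 as little → 0xe800
  op=0xe800>>10=0x3a ⇒ load (RR)
  rd@[9:8]=0x0 ⇒ %r0
  rs@[7:6]=0x0 ⇒ %r0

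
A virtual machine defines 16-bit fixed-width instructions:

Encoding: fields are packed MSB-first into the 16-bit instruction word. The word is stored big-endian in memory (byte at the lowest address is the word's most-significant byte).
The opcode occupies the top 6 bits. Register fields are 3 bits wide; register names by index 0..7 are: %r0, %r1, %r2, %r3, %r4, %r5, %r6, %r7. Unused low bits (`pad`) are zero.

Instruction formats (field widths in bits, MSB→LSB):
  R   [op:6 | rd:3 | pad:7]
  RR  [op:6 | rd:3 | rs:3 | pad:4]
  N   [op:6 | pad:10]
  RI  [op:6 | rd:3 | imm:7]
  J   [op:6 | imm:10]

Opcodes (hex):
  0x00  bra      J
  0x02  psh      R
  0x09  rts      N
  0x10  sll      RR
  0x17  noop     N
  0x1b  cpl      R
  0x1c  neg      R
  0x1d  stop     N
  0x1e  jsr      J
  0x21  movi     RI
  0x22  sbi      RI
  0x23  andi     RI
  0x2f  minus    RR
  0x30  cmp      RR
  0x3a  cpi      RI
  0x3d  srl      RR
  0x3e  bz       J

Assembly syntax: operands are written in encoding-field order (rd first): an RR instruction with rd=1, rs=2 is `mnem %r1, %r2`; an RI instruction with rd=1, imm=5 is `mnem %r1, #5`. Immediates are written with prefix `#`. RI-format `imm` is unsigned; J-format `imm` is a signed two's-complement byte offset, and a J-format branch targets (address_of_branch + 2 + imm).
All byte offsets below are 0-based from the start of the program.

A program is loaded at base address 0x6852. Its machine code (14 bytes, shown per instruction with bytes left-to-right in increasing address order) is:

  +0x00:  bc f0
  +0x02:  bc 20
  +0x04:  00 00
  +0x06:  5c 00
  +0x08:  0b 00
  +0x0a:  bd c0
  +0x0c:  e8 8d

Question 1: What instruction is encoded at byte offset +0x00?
minus %r1, %r7

[00] bc f0 → 0xbcf0
  top 6b → 0x2f → minus [RR]
  [9:7] rd=1 = %r1
  [6:4] rs=7 = %r7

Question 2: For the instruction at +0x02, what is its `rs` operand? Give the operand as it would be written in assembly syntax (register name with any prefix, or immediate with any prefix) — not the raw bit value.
%r2

off 0x02: read bc 20 as big → 0xbc20
  opcode bits[15:10]=0x2f: minus/RR
  rd@[9:7]=0x0 ⇒ %r0
  rs@[6:4]=0x2 ⇒ %r2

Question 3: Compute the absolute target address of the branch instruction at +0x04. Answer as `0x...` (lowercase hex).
0x6858

@+04  big-endian(00 00) = 0x0000
  op=0x0000>>10=0x0 ⇒ bra (J)
  imm@[9:0]=0x0 ⇒ #0
  target = base 0x6852 + off 0x04 + 2 + imm 0 = 0x6858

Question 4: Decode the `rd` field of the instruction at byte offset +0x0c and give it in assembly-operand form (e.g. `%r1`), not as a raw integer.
off 0x0c: read e8 8d as big → 0xe88d
  top 6b → 0x3a → cpi [RI]
  rd@[9:7]=0x1 ⇒ %r1
  imm@[6:0]=0xd ⇒ #13

%r1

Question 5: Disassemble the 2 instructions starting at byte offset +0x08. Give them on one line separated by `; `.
psh %r6; minus %r3, %r4

+0x08: 0b 00 ⇒ word 0x0b00 (big)
  opcode bits[15:10]=0x2: psh/R
  rd@[9:7]=0x6 ⇒ %r6
+0x0a: bd c0 ⇒ word 0xbdc0 (big)
  opcode bits[15:10]=0x2f: minus/RR
  rd@[9:7]=0x3 ⇒ %r3
  rs@[6:4]=0x4 ⇒ %r4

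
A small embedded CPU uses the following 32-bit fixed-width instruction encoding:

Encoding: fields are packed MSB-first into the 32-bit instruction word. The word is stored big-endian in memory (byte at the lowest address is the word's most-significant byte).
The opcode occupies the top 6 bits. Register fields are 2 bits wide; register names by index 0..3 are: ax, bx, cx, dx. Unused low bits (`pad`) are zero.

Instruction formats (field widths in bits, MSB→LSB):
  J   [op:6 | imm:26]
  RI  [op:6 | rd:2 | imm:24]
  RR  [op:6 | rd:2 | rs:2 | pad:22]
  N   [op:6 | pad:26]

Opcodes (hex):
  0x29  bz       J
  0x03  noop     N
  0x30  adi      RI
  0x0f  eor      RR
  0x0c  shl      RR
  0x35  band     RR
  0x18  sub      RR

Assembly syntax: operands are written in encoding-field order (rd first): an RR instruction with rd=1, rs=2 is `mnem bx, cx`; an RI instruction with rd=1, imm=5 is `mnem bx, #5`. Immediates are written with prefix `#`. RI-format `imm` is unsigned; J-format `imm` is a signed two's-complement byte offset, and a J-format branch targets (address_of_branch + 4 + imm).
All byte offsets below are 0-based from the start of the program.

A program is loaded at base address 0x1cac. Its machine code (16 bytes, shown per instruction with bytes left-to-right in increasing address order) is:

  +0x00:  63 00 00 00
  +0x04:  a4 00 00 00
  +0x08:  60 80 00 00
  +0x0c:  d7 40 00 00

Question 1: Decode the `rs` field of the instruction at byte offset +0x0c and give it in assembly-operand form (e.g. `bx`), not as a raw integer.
@+0c  big-endian(d7 40 00 00) = 0xd7400000
  op=0xd7400000>>26=0x35 ⇒ band (RR)
  [25:24] rd=3 = dx
  [23:22] rs=1 = bx

bx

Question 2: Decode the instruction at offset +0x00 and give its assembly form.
off 0x00: read 63 00 00 00 as big → 0x63000000
  opcode bits[31:26]=0x18: sub/RR
  rd@[25:24]=0x3 ⇒ dx
  rs@[23:22]=0x0 ⇒ ax

sub dx, ax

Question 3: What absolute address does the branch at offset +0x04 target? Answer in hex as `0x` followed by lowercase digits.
[04] a4 00 00 00 → 0xa4000000
  opcode bits[31:26]=0x29: bz/J
  imm@[25:0]=0x0 ⇒ #0
  target = base 0x1cac + off 0x04 + 4 + imm 0 = 0x1cb4

0x1cb4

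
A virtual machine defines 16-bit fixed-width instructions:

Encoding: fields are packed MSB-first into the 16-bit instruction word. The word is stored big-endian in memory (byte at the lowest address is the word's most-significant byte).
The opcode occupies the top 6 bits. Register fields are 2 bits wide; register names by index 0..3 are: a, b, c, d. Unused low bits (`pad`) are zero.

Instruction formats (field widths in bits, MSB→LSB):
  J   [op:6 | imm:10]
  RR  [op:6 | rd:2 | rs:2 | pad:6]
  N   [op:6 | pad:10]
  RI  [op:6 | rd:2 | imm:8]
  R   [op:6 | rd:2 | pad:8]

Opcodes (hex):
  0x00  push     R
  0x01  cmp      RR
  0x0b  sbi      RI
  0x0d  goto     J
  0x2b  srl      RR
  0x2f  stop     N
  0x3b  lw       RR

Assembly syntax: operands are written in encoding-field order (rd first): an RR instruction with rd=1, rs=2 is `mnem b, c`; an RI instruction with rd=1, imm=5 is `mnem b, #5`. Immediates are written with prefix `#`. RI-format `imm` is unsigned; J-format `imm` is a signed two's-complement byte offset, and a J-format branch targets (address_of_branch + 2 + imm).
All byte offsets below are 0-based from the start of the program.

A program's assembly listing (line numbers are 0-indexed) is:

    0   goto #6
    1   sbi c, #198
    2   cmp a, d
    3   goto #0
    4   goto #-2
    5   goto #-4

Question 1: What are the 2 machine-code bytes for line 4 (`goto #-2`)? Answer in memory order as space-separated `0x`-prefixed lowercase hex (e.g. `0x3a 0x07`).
0x37 0xfe

L4: goto op=0xd:6|imm=-2:10 ⇒ 0x37fe ⇒ big 37 fe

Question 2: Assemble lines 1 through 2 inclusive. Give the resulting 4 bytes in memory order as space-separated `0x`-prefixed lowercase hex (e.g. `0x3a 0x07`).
0x2e 0xc6 0x04 0xc0

1. sbi fields op=0xb:6|rd=2:2|imm=198:8 → word 2ec6h → 2e c6
2. cmp fields op=0x1:6|rd=0:2|rs=3:2|pad=0:6 → word 04c0h → 04 c0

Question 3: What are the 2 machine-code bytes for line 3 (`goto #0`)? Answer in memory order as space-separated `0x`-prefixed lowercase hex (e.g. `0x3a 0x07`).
0x34 0x00

3. goto fields op=0xd:6|imm=0:10 → word 3400h → 34 00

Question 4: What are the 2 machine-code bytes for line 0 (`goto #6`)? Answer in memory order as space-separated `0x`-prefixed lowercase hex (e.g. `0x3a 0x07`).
0. goto fields op=0xd:6|imm=6:10 → word 3406h → 34 06

0x34 0x06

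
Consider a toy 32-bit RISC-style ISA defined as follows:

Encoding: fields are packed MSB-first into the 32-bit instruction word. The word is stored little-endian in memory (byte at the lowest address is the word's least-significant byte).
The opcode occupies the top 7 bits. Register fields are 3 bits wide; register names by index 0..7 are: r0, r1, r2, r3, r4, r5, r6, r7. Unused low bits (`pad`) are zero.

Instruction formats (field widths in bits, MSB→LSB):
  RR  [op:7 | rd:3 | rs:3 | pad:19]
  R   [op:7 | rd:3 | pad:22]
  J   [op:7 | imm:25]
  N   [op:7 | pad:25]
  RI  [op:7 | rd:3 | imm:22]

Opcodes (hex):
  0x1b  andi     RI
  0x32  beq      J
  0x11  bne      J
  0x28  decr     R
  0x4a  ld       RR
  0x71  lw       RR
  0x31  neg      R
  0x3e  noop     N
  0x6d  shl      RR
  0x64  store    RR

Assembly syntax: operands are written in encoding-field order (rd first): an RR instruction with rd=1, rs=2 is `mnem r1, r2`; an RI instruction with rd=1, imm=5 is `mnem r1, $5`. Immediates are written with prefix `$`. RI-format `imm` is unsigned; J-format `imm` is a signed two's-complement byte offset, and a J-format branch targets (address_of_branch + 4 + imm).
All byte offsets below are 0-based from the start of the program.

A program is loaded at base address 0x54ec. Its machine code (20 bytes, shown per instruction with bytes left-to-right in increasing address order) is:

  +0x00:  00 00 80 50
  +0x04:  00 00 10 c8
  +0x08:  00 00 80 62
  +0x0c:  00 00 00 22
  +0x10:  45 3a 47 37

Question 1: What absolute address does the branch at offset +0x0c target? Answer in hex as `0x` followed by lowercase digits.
0x54fc

off 0x0c: read 00 00 00 22 as little → 0x22000000
  opcode bits[31:25]=0x11: bne/J
  [24:0] imm=0 = $0
  target = base 0x54ec + off 0x0c + 4 + imm 0 = 0x54fc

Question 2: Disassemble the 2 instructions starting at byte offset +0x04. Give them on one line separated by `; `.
@+04  little-endian(00 00 10 c8) = 0xc8100000
  top 7b → 0x64 → store [RR]
  rd: (w>>22)&0x7=0x0 → r0
  rs: (w>>19)&0x7=0x2 → r2
@+08  little-endian(00 00 80 62) = 0x62800000
  top 7b → 0x31 → neg [R]
  rd: (w>>22)&0x7=0x2 → r2

store r0, r2; neg r2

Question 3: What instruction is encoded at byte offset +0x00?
[00] 00 00 80 50 → 0x50800000
  top 7b → 0x28 → decr [R]
  rd@[24:22]=0x2 ⇒ r2

decr r2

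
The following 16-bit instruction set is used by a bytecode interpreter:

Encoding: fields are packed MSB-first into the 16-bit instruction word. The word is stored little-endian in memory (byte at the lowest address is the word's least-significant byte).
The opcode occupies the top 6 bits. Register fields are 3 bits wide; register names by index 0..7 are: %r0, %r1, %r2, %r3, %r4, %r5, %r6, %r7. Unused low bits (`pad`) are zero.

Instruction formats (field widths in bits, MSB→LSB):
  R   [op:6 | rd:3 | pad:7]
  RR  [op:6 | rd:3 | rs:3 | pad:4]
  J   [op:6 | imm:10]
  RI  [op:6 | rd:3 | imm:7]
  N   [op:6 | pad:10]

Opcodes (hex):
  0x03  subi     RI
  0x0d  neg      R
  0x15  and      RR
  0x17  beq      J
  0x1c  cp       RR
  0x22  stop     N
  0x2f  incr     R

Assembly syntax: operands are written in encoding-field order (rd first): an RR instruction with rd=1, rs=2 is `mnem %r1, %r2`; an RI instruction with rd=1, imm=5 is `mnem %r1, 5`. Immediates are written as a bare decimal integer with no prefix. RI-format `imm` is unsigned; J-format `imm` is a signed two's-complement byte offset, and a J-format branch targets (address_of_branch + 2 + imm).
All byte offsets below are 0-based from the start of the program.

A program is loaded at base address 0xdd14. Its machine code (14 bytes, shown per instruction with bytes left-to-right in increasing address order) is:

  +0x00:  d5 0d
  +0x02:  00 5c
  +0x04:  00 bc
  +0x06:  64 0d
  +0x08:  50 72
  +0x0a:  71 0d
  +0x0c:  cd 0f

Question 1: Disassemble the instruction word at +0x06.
off 0x06: read 64 0d as little → 0x0d64
  top 6b → 0x3 → subi [RI]
  rd: (w>>7)&0x7=0x2 → %r2
  imm: (w>>0)&0x7f=0x64 → 100

subi %r2, 100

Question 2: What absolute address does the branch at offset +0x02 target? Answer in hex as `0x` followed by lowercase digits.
off 0x02: read 00 5c as little → 0x5c00
  opcode bits[15:10]=0x17: beq/J
  imm: (w>>0)&0x3ff=0x0 → 0
  target = base 0xdd14 + off 0x02 + 2 + imm 0 = 0xdd18

0xdd18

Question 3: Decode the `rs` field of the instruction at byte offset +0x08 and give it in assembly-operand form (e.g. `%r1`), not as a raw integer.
%r5

off 0x08: read 50 72 as little → 0x7250
  op=0x7250>>10=0x1c ⇒ cp (RR)
  [9:7] rd=4 = %r4
  [6:4] rs=5 = %r5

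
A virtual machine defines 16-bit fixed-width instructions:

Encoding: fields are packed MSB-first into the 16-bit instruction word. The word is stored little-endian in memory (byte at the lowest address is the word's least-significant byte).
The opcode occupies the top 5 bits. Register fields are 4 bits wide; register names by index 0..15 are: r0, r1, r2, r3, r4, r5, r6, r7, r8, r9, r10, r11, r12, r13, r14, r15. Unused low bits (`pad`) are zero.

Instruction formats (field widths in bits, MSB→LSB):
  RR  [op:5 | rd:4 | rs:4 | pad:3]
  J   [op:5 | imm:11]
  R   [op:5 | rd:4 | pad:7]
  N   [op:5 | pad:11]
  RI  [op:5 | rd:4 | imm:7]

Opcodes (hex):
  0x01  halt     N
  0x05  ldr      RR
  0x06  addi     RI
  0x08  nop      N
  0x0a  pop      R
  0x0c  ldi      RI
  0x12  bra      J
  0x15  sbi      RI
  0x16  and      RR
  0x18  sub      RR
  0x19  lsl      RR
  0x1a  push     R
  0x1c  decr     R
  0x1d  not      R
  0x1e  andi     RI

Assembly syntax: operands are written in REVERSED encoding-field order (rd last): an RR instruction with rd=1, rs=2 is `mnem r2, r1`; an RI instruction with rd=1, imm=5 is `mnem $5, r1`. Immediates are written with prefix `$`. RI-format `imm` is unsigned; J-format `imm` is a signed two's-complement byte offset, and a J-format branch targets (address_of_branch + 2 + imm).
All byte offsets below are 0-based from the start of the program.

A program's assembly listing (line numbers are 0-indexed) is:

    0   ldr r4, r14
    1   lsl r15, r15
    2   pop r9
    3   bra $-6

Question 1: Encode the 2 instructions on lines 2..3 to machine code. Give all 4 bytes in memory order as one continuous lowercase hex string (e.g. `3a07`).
8054fa97

line 2 (pop): pack op=0xa:5|rd=9:4|pad=0:7 = 0x5480; little→ 80 54
line 3 (bra): pack op=0x12:5|imm=-6:11 = 0x97fa; little→ fa 97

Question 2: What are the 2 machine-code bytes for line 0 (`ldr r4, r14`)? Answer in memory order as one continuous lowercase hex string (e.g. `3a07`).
202f

0. ldr fields op=0x5:5|rd=14:4|rs=4:4|pad=0:3 → word 2f20h → 20 2f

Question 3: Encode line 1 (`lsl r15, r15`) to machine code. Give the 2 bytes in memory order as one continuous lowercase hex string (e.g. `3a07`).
1. lsl fields op=0x19:5|rd=15:4|rs=15:4|pad=0:3 → word cff8h → f8 cf

f8cf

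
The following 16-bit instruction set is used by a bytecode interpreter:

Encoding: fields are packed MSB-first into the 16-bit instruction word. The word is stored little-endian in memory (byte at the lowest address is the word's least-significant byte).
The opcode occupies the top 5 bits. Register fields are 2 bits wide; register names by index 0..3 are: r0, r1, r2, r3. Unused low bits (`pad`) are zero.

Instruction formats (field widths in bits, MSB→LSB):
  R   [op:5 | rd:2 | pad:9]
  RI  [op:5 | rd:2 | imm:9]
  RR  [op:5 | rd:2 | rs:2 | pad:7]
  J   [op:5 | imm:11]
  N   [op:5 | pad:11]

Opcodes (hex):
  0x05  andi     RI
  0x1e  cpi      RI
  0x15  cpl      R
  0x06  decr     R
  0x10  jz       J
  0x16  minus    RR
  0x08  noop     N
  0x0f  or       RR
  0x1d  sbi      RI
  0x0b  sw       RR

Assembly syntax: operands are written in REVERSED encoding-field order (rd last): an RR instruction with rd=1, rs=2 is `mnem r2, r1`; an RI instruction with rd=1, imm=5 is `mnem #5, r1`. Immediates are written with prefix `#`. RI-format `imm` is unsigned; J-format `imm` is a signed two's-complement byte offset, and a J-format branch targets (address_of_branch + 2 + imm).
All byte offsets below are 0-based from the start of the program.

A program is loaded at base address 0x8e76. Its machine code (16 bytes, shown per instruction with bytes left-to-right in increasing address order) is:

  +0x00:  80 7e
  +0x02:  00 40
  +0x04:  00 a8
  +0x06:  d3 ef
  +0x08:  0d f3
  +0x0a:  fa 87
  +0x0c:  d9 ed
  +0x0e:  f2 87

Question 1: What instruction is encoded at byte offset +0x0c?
[0c] d9 ed → 0xedd9
  opcode bits[15:11]=0x1d: sbi/RI
  rd: (w>>9)&0x3=0x2 → r2
  imm: (w>>0)&0x1ff=0x1d9 → #473

sbi #473, r2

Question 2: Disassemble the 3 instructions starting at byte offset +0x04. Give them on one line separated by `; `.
cpl r0; sbi #467, r3; cpi #269, r1

+0x04: 00 a8 ⇒ word 0xa800 (little)
  op=0xa800>>11=0x15 ⇒ cpl (R)
  rd@[10:9]=0x0 ⇒ r0
+0x06: d3 ef ⇒ word 0xefd3 (little)
  op=0xefd3>>11=0x1d ⇒ sbi (RI)
  rd@[10:9]=0x3 ⇒ r3
  imm@[8:0]=0x1d3 ⇒ #467
+0x08: 0d f3 ⇒ word 0xf30d (little)
  op=0xf30d>>11=0x1e ⇒ cpi (RI)
  rd@[10:9]=0x1 ⇒ r1
  imm@[8:0]=0x10d ⇒ #269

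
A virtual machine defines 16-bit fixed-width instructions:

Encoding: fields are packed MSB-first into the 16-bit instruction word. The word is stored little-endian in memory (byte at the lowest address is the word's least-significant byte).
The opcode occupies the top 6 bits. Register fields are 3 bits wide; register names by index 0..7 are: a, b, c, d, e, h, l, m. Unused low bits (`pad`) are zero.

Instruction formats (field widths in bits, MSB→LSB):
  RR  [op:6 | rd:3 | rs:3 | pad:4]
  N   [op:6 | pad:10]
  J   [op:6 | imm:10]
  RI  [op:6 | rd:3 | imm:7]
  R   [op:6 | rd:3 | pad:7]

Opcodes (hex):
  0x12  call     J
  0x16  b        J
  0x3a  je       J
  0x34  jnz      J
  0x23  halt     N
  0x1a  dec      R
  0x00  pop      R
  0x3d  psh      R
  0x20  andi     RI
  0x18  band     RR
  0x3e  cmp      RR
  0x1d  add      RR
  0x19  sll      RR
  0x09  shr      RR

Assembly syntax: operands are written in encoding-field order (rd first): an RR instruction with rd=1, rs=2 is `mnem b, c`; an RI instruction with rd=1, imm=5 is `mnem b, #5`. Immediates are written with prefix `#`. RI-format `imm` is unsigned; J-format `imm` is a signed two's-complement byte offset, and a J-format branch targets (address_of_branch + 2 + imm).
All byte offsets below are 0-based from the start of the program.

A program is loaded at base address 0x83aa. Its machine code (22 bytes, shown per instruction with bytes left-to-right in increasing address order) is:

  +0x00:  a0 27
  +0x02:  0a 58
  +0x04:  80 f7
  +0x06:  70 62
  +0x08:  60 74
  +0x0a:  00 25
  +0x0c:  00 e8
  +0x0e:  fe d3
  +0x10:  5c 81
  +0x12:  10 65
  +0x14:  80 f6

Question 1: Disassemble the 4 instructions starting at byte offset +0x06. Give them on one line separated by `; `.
[06] 70 62 → 0x6270
  top 6b → 0x18 → band [RR]
  rd@[9:7]=0x4 ⇒ e
  rs@[6:4]=0x7 ⇒ m
[08] 60 74 → 0x7460
  top 6b → 0x1d → add [RR]
  rd@[9:7]=0x0 ⇒ a
  rs@[6:4]=0x6 ⇒ l
[0a] 00 25 → 0x2500
  top 6b → 0x9 → shr [RR]
  rd@[9:7]=0x2 ⇒ c
  rs@[6:4]=0x0 ⇒ a
[0c] 00 e8 → 0xe800
  top 6b → 0x3a → je [J]
  imm@[9:0]=0x0 ⇒ #0

band e, m; add a, l; shr c, a; je #0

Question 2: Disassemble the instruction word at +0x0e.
jnz #-2

off 0x0e: read fe d3 as little → 0xd3fe
  op=0xd3fe>>10=0x34 ⇒ jnz (J)
  imm: (w>>0)&0x3ff=0x3fe (s10→-2) → #-2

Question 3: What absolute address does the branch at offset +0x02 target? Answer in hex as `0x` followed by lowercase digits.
@+02  little-endian(0a 58) = 0x580a
  op=0x580a>>10=0x16 ⇒ b (J)
  [9:0] imm=10 = #10
  target = base 0x83aa + off 0x02 + 2 + imm 10 = 0x83b8

0x83b8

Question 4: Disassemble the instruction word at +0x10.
off 0x10: read 5c 81 as little → 0x815c
  op=0x815c>>10=0x20 ⇒ andi (RI)
  rd: (w>>7)&0x7=0x2 → c
  imm: (w>>0)&0x7f=0x5c → #92

andi c, #92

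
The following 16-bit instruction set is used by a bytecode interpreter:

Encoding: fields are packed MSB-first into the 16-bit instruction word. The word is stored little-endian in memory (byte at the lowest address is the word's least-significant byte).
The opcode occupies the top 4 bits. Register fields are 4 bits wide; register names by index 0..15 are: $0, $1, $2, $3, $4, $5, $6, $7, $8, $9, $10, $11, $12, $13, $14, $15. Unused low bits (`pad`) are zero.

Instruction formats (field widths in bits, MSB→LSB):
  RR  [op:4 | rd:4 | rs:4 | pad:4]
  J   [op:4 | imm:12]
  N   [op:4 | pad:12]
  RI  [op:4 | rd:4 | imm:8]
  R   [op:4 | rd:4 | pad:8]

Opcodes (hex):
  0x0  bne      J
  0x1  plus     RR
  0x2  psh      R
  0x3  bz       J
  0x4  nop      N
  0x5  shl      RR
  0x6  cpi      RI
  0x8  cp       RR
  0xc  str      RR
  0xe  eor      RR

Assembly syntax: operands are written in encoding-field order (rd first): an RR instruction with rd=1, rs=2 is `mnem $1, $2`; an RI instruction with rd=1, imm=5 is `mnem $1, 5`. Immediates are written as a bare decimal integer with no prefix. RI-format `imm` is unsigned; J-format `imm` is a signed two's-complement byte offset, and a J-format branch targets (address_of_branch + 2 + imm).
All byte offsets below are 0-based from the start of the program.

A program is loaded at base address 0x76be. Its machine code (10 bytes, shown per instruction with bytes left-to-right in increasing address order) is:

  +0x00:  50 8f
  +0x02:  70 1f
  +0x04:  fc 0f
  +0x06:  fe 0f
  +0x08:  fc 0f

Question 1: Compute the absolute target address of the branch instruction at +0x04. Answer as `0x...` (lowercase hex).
0x76c0

[04] fc 0f → 0x0ffc
  opcode bits[15:12]=0x0: bne/J
  [11:0] imm=4092 (s12→-4) = -4
  target = base 0x76be + off 0x04 + 2 + imm -4 = 0x76c0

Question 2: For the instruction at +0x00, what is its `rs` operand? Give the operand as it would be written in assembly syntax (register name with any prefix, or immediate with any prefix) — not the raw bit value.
$5

off 0x00: read 50 8f as little → 0x8f50
  top 4b → 0x8 → cp [RR]
  rd@[11:8]=0xf ⇒ $15
  rs@[7:4]=0x5 ⇒ $5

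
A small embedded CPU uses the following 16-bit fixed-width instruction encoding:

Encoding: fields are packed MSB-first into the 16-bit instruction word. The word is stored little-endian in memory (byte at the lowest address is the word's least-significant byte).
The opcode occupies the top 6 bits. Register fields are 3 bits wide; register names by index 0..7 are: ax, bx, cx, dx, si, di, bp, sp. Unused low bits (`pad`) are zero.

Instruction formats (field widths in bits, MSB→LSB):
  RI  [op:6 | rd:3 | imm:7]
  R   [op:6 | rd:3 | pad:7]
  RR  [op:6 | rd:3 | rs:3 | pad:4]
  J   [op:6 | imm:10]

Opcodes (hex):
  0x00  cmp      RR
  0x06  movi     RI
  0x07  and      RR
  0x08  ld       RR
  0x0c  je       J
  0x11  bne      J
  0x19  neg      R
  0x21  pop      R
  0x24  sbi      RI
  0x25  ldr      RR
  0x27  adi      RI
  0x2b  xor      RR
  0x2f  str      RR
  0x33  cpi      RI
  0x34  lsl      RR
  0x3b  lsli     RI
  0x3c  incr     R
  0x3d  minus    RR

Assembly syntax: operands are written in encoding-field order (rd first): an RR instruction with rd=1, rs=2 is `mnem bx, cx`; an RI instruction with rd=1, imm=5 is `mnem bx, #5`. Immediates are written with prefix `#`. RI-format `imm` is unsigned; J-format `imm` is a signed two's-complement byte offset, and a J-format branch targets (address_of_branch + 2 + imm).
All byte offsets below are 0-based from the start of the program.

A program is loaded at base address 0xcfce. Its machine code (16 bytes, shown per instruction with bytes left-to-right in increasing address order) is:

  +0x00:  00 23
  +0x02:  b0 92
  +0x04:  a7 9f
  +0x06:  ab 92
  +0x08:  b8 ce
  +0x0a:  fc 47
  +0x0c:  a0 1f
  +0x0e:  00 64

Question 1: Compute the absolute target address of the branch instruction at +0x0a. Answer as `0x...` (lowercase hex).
0xcfd6

off 0x0a: read fc 47 as little → 0x47fc
  top 6b → 0x11 → bne [J]
  imm: (w>>0)&0x3ff=0x3fc (s10→-4) → #-4
  target = base 0xcfce + off 0x0a + 2 + imm -4 = 0xcfd6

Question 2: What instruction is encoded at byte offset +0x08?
cpi di, #56

off 0x08: read b8 ce as little → 0xceb8
  opcode bits[15:10]=0x33: cpi/RI
  rd: (w>>7)&0x7=0x5 → di
  imm: (w>>0)&0x7f=0x38 → #56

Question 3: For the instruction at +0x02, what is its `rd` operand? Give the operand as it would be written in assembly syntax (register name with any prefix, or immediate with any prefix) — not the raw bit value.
+0x02: b0 92 ⇒ word 0x92b0 (little)
  top 6b → 0x24 → sbi [RI]
  rd: (w>>7)&0x7=0x5 → di
  imm: (w>>0)&0x7f=0x30 → #48

di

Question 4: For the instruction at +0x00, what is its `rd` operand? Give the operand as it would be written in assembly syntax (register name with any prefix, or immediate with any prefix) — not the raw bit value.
+0x00: 00 23 ⇒ word 0x2300 (little)
  op=0x2300>>10=0x8 ⇒ ld (RR)
  [9:7] rd=6 = bp
  [6:4] rs=0 = ax

bp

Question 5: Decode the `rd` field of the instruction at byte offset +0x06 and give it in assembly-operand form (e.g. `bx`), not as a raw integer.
+0x06: ab 92 ⇒ word 0x92ab (little)
  top 6b → 0x24 → sbi [RI]
  [9:7] rd=5 = di
  [6:0] imm=43 = #43

di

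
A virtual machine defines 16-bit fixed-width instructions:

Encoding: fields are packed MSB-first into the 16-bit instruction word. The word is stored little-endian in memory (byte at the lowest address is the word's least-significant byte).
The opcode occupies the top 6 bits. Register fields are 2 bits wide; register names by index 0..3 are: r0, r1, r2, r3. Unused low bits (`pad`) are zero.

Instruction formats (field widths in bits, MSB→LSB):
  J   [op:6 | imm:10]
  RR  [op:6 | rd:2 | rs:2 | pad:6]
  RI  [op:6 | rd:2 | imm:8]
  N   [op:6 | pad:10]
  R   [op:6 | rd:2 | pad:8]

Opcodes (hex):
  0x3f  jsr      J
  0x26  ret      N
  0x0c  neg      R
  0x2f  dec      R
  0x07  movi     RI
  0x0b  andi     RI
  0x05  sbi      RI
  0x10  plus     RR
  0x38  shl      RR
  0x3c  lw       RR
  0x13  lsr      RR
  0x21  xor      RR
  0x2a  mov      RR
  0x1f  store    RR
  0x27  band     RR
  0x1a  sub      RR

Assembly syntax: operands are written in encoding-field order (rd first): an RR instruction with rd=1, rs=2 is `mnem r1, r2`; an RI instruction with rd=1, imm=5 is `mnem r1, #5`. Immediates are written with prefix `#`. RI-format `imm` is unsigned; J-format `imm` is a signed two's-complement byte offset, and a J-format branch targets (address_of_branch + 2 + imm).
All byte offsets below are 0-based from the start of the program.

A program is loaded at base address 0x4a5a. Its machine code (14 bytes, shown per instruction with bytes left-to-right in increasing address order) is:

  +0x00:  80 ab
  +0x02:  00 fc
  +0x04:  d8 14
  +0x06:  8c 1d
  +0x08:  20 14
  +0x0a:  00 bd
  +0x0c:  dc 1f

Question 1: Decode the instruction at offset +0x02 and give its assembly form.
jsr #0

[02] 00 fc → 0xfc00
  top 6b → 0x3f → jsr [J]
  [9:0] imm=0 = #0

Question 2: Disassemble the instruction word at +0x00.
+0x00: 80 ab ⇒ word 0xab80 (little)
  op=0xab80>>10=0x2a ⇒ mov (RR)
  [9:8] rd=3 = r3
  [7:6] rs=2 = r2

mov r3, r2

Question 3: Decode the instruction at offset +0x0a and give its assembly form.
dec r1

[0a] 00 bd → 0xbd00
  op=0xbd00>>10=0x2f ⇒ dec (R)
  [9:8] rd=1 = r1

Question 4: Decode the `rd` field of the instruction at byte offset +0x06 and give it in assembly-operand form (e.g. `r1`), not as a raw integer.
r1

off 0x06: read 8c 1d as little → 0x1d8c
  opcode bits[15:10]=0x7: movi/RI
  rd@[9:8]=0x1 ⇒ r1
  imm@[7:0]=0x8c ⇒ #140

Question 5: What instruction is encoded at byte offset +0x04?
sbi r0, #216

[04] d8 14 → 0x14d8
  opcode bits[15:10]=0x5: sbi/RI
  rd@[9:8]=0x0 ⇒ r0
  imm@[7:0]=0xd8 ⇒ #216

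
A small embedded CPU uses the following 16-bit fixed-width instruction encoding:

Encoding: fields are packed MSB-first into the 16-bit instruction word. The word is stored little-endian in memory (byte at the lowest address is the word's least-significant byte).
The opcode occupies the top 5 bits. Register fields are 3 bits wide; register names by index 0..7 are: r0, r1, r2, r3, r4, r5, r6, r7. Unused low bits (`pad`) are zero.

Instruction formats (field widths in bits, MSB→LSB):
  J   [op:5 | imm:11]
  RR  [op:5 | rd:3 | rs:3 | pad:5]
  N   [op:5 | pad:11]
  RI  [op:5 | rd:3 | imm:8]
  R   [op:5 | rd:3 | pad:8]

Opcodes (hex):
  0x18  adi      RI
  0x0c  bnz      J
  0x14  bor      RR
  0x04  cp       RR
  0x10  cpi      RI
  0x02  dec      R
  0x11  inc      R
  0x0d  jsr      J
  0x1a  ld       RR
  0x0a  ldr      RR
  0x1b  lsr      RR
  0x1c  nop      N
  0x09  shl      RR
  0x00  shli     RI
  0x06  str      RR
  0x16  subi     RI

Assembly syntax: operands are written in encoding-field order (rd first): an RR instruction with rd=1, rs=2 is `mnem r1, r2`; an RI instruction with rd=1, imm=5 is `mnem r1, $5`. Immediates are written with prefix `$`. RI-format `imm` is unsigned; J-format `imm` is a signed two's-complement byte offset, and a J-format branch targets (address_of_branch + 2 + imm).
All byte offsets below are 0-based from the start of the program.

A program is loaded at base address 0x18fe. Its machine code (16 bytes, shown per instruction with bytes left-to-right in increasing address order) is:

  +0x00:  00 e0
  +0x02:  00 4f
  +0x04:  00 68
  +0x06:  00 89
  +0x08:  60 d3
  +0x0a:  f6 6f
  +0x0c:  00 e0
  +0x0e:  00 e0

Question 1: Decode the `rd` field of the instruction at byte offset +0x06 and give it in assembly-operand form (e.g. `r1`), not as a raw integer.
r1

[06] 00 89 → 0x8900
  op=0x8900>>11=0x11 ⇒ inc (R)
  rd: (w>>8)&0x7=0x1 → r1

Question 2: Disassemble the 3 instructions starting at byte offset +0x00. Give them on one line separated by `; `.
nop; shl r7, r0; jsr $0

@+00  little-endian(00 e0) = 0xe000
  opcode bits[15:11]=0x1c: nop/N
@+02  little-endian(00 4f) = 0x4f00
  opcode bits[15:11]=0x9: shl/RR
  rd@[10:8]=0x7 ⇒ r7
  rs@[7:5]=0x0 ⇒ r0
@+04  little-endian(00 68) = 0x6800
  opcode bits[15:11]=0xd: jsr/J
  imm@[10:0]=0x0 ⇒ $0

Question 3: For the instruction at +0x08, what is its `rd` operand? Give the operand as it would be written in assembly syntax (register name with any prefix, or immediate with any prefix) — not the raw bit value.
off 0x08: read 60 d3 as little → 0xd360
  top 5b → 0x1a → ld [RR]
  rd@[10:8]=0x3 ⇒ r3
  rs@[7:5]=0x3 ⇒ r3

r3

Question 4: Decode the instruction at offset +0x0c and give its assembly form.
+0x0c: 00 e0 ⇒ word 0xe000 (little)
  top 5b → 0x1c → nop [N]

nop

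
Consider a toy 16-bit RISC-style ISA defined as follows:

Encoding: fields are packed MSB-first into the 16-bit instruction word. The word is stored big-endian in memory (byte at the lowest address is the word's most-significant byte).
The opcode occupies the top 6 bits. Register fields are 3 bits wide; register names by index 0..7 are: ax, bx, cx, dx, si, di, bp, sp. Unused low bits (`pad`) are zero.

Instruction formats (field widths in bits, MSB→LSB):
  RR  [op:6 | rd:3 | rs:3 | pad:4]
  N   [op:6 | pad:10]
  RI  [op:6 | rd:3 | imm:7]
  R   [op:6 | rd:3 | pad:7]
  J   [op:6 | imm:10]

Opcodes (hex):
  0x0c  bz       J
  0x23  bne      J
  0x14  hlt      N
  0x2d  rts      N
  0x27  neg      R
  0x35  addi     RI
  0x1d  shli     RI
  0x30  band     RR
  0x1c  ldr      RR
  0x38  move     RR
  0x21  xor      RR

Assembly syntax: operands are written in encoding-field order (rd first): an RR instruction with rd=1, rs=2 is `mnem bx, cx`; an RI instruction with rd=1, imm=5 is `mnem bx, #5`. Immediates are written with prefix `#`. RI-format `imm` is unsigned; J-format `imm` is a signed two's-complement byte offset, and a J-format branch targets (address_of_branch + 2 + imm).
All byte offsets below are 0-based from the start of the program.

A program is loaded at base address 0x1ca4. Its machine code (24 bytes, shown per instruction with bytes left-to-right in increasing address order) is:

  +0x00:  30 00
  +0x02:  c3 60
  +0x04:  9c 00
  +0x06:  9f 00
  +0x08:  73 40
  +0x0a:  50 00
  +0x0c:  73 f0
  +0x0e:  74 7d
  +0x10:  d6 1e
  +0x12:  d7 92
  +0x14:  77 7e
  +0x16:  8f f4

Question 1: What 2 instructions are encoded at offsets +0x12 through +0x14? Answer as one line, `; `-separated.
addi sp, #18; shli bp, #126

@+12  big-endian(d7 92) = 0xd792
  opcode bits[15:10]=0x35: addi/RI
  [9:7] rd=7 = sp
  [6:0] imm=18 = #18
@+14  big-endian(77 7e) = 0x777e
  opcode bits[15:10]=0x1d: shli/RI
  [9:7] rd=6 = bp
  [6:0] imm=126 = #126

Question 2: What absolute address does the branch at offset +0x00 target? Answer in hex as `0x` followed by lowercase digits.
0x1ca6

@+00  big-endian(30 00) = 0x3000
  top 6b → 0xc → bz [J]
  [9:0] imm=0 = #0
  target = base 0x1ca4 + off 0x00 + 2 + imm 0 = 0x1ca6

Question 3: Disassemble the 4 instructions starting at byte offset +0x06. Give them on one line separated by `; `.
+0x06: 9f 00 ⇒ word 0x9f00 (big)
  top 6b → 0x27 → neg [R]
  rd@[9:7]=0x6 ⇒ bp
+0x08: 73 40 ⇒ word 0x7340 (big)
  top 6b → 0x1c → ldr [RR]
  rd@[9:7]=0x6 ⇒ bp
  rs@[6:4]=0x4 ⇒ si
+0x0a: 50 00 ⇒ word 0x5000 (big)
  top 6b → 0x14 → hlt [N]
+0x0c: 73 f0 ⇒ word 0x73f0 (big)
  top 6b → 0x1c → ldr [RR]
  rd@[9:7]=0x7 ⇒ sp
  rs@[6:4]=0x7 ⇒ sp

neg bp; ldr bp, si; hlt; ldr sp, sp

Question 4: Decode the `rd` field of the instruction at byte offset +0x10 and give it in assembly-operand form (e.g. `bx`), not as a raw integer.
@+10  big-endian(d6 1e) = 0xd61e
  opcode bits[15:10]=0x35: addi/RI
  [9:7] rd=4 = si
  [6:0] imm=30 = #30

si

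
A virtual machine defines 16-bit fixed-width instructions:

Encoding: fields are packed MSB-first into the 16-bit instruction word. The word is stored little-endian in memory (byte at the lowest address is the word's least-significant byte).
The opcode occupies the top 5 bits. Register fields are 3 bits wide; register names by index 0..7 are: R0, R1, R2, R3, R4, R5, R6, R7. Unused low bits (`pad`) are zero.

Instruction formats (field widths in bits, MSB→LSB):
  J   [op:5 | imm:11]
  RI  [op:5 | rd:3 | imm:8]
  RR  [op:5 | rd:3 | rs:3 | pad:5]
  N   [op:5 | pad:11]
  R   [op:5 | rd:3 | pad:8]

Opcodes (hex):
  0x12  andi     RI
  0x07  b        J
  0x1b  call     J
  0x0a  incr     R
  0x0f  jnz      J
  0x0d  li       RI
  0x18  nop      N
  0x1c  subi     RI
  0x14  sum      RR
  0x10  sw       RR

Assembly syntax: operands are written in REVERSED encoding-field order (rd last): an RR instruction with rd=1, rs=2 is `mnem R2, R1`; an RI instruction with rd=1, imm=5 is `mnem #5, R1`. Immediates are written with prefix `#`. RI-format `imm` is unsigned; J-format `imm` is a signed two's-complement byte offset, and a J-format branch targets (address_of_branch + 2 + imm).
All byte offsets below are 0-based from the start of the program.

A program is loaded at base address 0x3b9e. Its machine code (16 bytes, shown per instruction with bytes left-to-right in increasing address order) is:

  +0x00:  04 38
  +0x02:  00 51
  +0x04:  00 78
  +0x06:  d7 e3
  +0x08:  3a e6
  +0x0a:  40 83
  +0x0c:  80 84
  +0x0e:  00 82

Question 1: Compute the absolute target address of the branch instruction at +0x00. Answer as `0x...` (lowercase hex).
0x3ba4

+0x00: 04 38 ⇒ word 0x3804 (little)
  op=0x3804>>11=0x7 ⇒ b (J)
  imm@[10:0]=0x4 ⇒ #4
  target = base 0x3b9e + off 0x00 + 2 + imm 4 = 0x3ba4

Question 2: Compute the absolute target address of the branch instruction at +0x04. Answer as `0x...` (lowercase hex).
@+04  little-endian(00 78) = 0x7800
  op=0x7800>>11=0xf ⇒ jnz (J)
  [10:0] imm=0 = #0
  target = base 0x3b9e + off 0x04 + 2 + imm 0 = 0x3ba4

0x3ba4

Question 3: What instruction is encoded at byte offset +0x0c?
sw R4, R4

off 0x0c: read 80 84 as little → 0x8480
  op=0x8480>>11=0x10 ⇒ sw (RR)
  rd: (w>>8)&0x7=0x4 → R4
  rs: (w>>5)&0x7=0x4 → R4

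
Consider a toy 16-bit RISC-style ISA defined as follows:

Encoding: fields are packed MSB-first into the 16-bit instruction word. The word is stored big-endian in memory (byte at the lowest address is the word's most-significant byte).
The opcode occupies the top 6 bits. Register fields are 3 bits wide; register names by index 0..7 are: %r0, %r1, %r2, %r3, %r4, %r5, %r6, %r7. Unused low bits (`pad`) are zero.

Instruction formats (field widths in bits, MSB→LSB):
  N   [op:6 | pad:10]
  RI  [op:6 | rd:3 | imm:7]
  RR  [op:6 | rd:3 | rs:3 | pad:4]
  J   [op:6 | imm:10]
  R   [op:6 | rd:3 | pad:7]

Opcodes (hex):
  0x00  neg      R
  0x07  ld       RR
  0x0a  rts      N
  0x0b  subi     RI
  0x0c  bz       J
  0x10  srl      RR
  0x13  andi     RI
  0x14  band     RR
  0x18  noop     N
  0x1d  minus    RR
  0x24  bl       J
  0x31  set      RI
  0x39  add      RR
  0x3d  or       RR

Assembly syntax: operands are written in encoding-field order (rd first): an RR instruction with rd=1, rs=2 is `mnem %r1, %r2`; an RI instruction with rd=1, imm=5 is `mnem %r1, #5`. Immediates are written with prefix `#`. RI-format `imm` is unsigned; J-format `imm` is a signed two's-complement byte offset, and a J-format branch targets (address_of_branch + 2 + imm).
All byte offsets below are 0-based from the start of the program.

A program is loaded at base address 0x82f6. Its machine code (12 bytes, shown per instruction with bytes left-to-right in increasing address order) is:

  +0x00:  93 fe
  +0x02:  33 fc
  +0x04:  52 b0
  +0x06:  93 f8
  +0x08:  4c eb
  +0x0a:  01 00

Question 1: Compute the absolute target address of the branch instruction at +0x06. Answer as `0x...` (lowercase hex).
+0x06: 93 f8 ⇒ word 0x93f8 (big)
  op=0x93f8>>10=0x24 ⇒ bl (J)
  imm@[9:0]=0x3f8 (s10→-8) ⇒ #-8
  target = base 0x82f6 + off 0x06 + 2 + imm -8 = 0x82f6

0x82f6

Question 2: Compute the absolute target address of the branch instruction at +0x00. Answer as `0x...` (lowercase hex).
@+00  big-endian(93 fe) = 0x93fe
  opcode bits[15:10]=0x24: bl/J
  imm: (w>>0)&0x3ff=0x3fe (s10→-2) → #-2
  target = base 0x82f6 + off 0x00 + 2 + imm -2 = 0x82f6

0x82f6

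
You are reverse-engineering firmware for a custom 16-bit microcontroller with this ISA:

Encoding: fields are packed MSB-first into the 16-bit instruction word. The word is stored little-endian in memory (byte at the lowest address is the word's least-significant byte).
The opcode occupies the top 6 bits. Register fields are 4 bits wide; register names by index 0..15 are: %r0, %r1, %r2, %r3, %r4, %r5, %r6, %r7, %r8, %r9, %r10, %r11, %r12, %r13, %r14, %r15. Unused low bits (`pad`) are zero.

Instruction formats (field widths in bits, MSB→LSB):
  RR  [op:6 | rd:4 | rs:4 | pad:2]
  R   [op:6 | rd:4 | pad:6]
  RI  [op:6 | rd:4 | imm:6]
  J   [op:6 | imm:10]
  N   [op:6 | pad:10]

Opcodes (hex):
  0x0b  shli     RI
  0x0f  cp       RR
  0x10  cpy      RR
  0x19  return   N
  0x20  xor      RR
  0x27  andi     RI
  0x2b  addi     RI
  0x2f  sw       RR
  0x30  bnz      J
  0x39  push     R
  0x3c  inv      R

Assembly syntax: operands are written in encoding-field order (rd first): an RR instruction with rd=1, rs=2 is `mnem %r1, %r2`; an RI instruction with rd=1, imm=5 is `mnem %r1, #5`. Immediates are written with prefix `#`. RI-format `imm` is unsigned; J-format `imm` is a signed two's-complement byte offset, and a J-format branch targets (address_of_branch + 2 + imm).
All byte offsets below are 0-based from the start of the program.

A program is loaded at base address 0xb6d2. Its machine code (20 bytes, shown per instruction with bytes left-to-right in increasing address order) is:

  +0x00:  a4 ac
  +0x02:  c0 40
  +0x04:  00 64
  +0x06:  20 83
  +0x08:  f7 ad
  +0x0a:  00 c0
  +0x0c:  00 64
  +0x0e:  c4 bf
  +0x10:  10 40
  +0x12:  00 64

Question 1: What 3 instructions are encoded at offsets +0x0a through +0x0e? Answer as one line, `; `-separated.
off 0x0a: read 00 c0 as little → 0xc000
  top 6b → 0x30 → bnz [J]
  imm: (w>>0)&0x3ff=0x0 → #0
off 0x0c: read 00 64 as little → 0x6400
  top 6b → 0x19 → return [N]
off 0x0e: read c4 bf as little → 0xbfc4
  top 6b → 0x2f → sw [RR]
  rd: (w>>6)&0xf=0xf → %r15
  rs: (w>>2)&0xf=0x1 → %r1

bnz #0; return; sw %r15, %r1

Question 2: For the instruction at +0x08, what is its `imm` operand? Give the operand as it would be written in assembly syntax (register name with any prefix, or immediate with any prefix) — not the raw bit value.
#55

[08] f7 ad → 0xadf7
  top 6b → 0x2b → addi [RI]
  rd: (w>>6)&0xf=0x7 → %r7
  imm: (w>>0)&0x3f=0x37 → #55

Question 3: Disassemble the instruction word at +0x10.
[10] 10 40 → 0x4010
  top 6b → 0x10 → cpy [RR]
  rd: (w>>6)&0xf=0x0 → %r0
  rs: (w>>2)&0xf=0x4 → %r4

cpy %r0, %r4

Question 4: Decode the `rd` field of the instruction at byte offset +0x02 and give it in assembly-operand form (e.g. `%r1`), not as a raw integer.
off 0x02: read c0 40 as little → 0x40c0
  op=0x40c0>>10=0x10 ⇒ cpy (RR)
  rd@[9:6]=0x3 ⇒ %r3
  rs@[5:2]=0x0 ⇒ %r0

%r3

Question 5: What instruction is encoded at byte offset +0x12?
return

off 0x12: read 00 64 as little → 0x6400
  op=0x6400>>10=0x19 ⇒ return (N)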